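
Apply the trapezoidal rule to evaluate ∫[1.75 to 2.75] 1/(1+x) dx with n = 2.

f(x) = 1/(1+x)
a = 1.75, b = 2.75, n = 2
h = (b - a)/n = 0.500000

Trapezoidal rule: (h/2)[f(x₀) + 2f(x₁) + 2f(x₂) + ... + f(xₙ)]

x_0 = 1.7500, f(x_0) = 0.363636, coefficient = 1
x_1 = 2.2500, f(x_1) = 0.307692, coefficient = 2
x_2 = 2.7500, f(x_2) = 0.266667, coefficient = 1

I ≈ (0.500000/2) × 1.245688 = 0.311422
Exact value: 0.310155
Error: 0.001267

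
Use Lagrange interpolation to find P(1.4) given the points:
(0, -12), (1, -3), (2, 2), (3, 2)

Lagrange interpolation formula:
P(x) = Σ yᵢ × Lᵢ(x)
where Lᵢ(x) = Π_{j≠i} (x - xⱼ)/(xᵢ - xⱼ)

L_0(1.4) = (1.4 - 1)/(0 - 1) × (1.4 - 2)/(0 - 2) × (1.4 - 3)/(0 - 3) = -0.064000
L_1(1.4) = (1.4 - 0)/(1 - 0) × (1.4 - 2)/(1 - 2) × (1.4 - 3)/(1 - 3) = 0.672000
L_2(1.4) = (1.4 - 0)/(2 - 0) × (1.4 - 1)/(2 - 1) × (1.4 - 3)/(2 - 3) = 0.448000
L_3(1.4) = (1.4 - 0)/(3 - 0) × (1.4 - 1)/(3 - 1) × (1.4 - 2)/(3 - 2) = -0.056000

P(1.4) = (-12)×L_0(1.4) + (-3)×L_1(1.4) + 2×L_2(1.4) + 2×L_3(1.4)
P(1.4) = -0.464000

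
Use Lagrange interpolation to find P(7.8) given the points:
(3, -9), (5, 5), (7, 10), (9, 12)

Lagrange interpolation formula:
P(x) = Σ yᵢ × Lᵢ(x)
where Lᵢ(x) = Π_{j≠i} (x - xⱼ)/(xᵢ - xⱼ)

L_0(7.8) = (7.8 - 5)/(3 - 5) × (7.8 - 7)/(3 - 7) × (7.8 - 9)/(3 - 9) = 0.056000
L_1(7.8) = (7.8 - 3)/(5 - 3) × (7.8 - 7)/(5 - 7) × (7.8 - 9)/(5 - 9) = -0.288000
L_2(7.8) = (7.8 - 3)/(7 - 3) × (7.8 - 5)/(7 - 5) × (7.8 - 9)/(7 - 9) = 1.008000
L_3(7.8) = (7.8 - 3)/(9 - 3) × (7.8 - 5)/(9 - 5) × (7.8 - 7)/(9 - 7) = 0.224000

P(7.8) = (-9)×L_0(7.8) + 5×L_1(7.8) + 10×L_2(7.8) + 12×L_3(7.8)
P(7.8) = 10.824000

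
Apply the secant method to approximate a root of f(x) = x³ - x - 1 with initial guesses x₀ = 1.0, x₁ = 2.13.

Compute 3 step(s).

f(x) = x³ - x - 1
x₀ = 1.0, x₁ = 2.13

Secant formula: x_{n+1} = x_n - f(x_n)(x_n - x_{n-1})/(f(x_n) - f(x_{n-1}))

Iteration 1:
  f(1.000000) = -1.000000
  f(2.130000) = 6.533597
  x_2 = 2.130000 - 6.533597×(2.130000 - 1.000000)/(6.533597 - (-1.000000))
       = 1.149995
Iteration 2:
  f(2.130000) = 6.533597
  f(1.149995) = -0.629141
  x_3 = 1.149995 - (-0.629141)×(1.149995 - 2.130000)/(-0.629141 - 6.533597)
       = 1.236074
Iteration 3:
  f(1.149995) = -0.629141
  f(1.236074) = -0.347504
  x_4 = 1.236074 - (-0.347504)×(1.236074 - 1.149995)/(-0.347504 - (-0.629141))
       = 1.342284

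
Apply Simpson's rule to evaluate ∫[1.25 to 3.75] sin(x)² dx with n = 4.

f(x) = sin(x)²
a = 1.25, b = 3.75, n = 4
h = (b - a)/n = 0.625000

Simpson's rule: (h/3)[f(x₀) + 4f(x₁) + 2f(x₂) + ... + f(xₙ)]

x_0 = 1.2500, f(x_0) = 0.900572, coefficient = 1
x_1 = 1.8750, f(x_1) = 0.910280, coefficient = 4
x_2 = 2.5000, f(x_2) = 0.358169, coefficient = 2
x_3 = 3.1250, f(x_3) = 0.000275, coefficient = 4
x_4 = 3.7500, f(x_4) = 0.326682, coefficient = 1

I ≈ (0.625000/3) × 5.585812 = 1.163711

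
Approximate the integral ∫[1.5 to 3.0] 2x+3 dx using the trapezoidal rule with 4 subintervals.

f(x) = 2x+3
a = 1.5, b = 3.0, n = 4
h = (b - a)/n = 0.375000

Trapezoidal rule: (h/2)[f(x₀) + 2f(x₁) + 2f(x₂) + ... + f(xₙ)]

x_0 = 1.5000, f(x_0) = 6.000000, coefficient = 1
x_1 = 1.8750, f(x_1) = 6.750000, coefficient = 2
x_2 = 2.2500, f(x_2) = 7.500000, coefficient = 2
x_3 = 2.6250, f(x_3) = 8.250000, coefficient = 2
x_4 = 3.0000, f(x_4) = 9.000000, coefficient = 1

I ≈ (0.375000/2) × 60.000000 = 11.250000
Exact value: 11.250000
Error: 0.000000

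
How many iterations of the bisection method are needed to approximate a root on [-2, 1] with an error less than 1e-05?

We need (b-a)/2^n ≤ 1e-05
(1 - (-2))/2^n ≤ 1e-05
3/2^n ≤ 1e-05
2^n ≥ 300000
n ≥ log₂(300000) = 18.19
n ≥ 19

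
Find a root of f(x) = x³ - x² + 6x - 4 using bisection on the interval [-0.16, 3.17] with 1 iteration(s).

f(x) = x³ - x² + 6x - 4
Initial interval: [-0.16, 3.17]

Iteration 1:
  c_1 = (-0.160000 + 3.170000)/2 = 1.505000
  f(c_1) = f(1.505000) = 6.173838
  f(a) × f(c) < 0, new interval: [-0.160000, 1.505000]

After 1 iteration(s), the approximation is c_1 = 1.505000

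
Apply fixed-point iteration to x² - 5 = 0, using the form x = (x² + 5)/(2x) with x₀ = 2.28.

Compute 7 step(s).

Equation: x² - 5 = 0
Fixed-point form: x = (x² + 5)/(2x)
x₀ = 2.28

x_1 = g(2.280000) = 2.236491
x_2 = g(2.236491) = 2.236068
x_3 = g(2.236068) = 2.236068
x_4 = g(2.236068) = 2.236068
x_5 = g(2.236068) = 2.236068
x_6 = g(2.236068) = 2.236068
x_7 = g(2.236068) = 2.236068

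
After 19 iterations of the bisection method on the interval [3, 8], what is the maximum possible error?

Bisection error bound: |error| ≤ (b-a)/2^n
|error| ≤ (8 - 3)/2^19 = 5/2^19
|error| ≤ 0.0000095367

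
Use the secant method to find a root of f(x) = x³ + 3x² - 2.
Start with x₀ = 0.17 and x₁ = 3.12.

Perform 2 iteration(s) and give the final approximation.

f(x) = x³ + 3x² - 2
x₀ = 0.17, x₁ = 3.12

Secant formula: x_{n+1} = x_n - f(x_n)(x_n - x_{n-1})/(f(x_n) - f(x_{n-1}))

Iteration 1:
  f(0.170000) = -1.908387
  f(3.120000) = 57.574528
  x_2 = 3.120000 - 57.574528×(3.120000 - 0.170000)/(57.574528 - (-1.908387))
       = 0.264645
Iteration 2:
  f(3.120000) = 57.574528
  f(0.264645) = -1.771355
  x_3 = 0.264645 - (-1.771355)×(0.264645 - 3.120000)/(-1.771355 - 57.574528)
       = 0.349871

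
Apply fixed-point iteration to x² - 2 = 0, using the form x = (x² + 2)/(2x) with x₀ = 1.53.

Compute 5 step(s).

Equation: x² - 2 = 0
Fixed-point form: x = (x² + 2)/(2x)
x₀ = 1.53

x_1 = g(1.530000) = 1.418595
x_2 = g(1.418595) = 1.414220
x_3 = g(1.414220) = 1.414214
x_4 = g(1.414214) = 1.414214
x_5 = g(1.414214) = 1.414214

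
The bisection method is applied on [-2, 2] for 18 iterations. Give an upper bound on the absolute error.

Bisection error bound: |error| ≤ (b-a)/2^n
|error| ≤ (2 - (-2))/2^18 = 4/2^18
|error| ≤ 0.0000152588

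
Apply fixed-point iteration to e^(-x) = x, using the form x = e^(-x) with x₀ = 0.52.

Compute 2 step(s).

Equation: e^(-x) = x
Fixed-point form: x = e^(-x)
x₀ = 0.52

x_1 = g(0.520000) = 0.594521
x_2 = g(0.594521) = 0.551827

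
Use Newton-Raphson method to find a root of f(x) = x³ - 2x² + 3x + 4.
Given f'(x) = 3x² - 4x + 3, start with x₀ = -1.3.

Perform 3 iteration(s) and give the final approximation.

f(x) = x³ - 2x² + 3x + 4
f'(x) = 3x² - 4x + 3
x₀ = -1.3

Newton-Raphson formula: x_{n+1} = x_n - f(x_n)/f'(x_n)

Iteration 1:
  f(-1.300000) = -5.477000
  f'(-1.300000) = 13.270000
  x_1 = -1.300000 - (-5.477000)/13.270000 = -0.887265
Iteration 2:
  f(-0.887265) = -0.934759
  f'(-0.887265) = 8.910773
  x_2 = -0.887265 - (-0.934759)/8.910773 = -0.782362
Iteration 3:
  f(-0.782362) = -0.050146
  f'(-0.782362) = 7.965722
  x_3 = -0.782362 - (-0.050146)/7.965722 = -0.776067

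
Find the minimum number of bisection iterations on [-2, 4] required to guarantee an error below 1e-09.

We need (b-a)/2^n ≤ 1e-09
(4 - (-2))/2^n ≤ 1e-09
6/2^n ≤ 1e-09
2^n ≥ 6000000000
n ≥ log₂(6000000000) = 32.48
n ≥ 33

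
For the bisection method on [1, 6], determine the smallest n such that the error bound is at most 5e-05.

We need (b-a)/2^n ≤ 5e-05
(6 - 1)/2^n ≤ 5e-05
5/2^n ≤ 5e-05
2^n ≥ 100000
n ≥ log₂(100000) = 16.61
n ≥ 17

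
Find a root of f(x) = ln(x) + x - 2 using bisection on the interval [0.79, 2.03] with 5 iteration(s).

f(x) = ln(x) + x - 2
Initial interval: [0.79, 2.03]

Iteration 1:
  c_1 = (0.790000 + 2.030000)/2 = 1.410000
  f(c_1) = f(1.410000) = -0.246410
  f(a) × f(c) ≥ 0, new interval: [1.410000, 2.030000]
Iteration 2:
  c_2 = (1.410000 + 2.030000)/2 = 1.720000
  f(c_2) = f(1.720000) = 0.262324
  f(a) × f(c) < 0, new interval: [1.410000, 1.720000]
Iteration 3:
  c_3 = (1.410000 + 1.720000)/2 = 1.565000
  f(c_3) = f(1.565000) = 0.012886
  f(a) × f(c) < 0, new interval: [1.410000, 1.565000]
Iteration 4:
  c_4 = (1.410000 + 1.565000)/2 = 1.487500
  f(c_4) = f(1.487500) = -0.115403
  f(a) × f(c) ≥ 0, new interval: [1.487500, 1.565000]
Iteration 5:
  c_5 = (1.487500 + 1.565000)/2 = 1.526250
  f(c_5) = f(1.526250) = -0.050936
  f(a) × f(c) ≥ 0, new interval: [1.526250, 1.565000]

After 5 iteration(s), the approximation is c_5 = 1.526250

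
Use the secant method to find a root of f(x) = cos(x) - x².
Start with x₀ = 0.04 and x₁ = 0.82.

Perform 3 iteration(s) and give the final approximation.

f(x) = cos(x) - x²
x₀ = 0.04, x₁ = 0.82

Secant formula: x_{n+1} = x_n - f(x_n)(x_n - x_{n-1})/(f(x_n) - f(x_{n-1}))

Iteration 1:
  f(0.040000) = 0.997600
  f(0.820000) = 0.009821
  x_2 = 0.820000 - 0.009821×(0.820000 - 0.040000)/(0.009821 - 0.997600)
       = 0.827755
Iteration 2:
  f(0.820000) = 0.009821
  f(0.827755) = -0.008648
  x_3 = 0.827755 - (-0.008648)×(0.827755 - 0.820000)/(-0.008648 - 0.009821)
       = 0.824124
Iteration 3:
  f(0.827755) = -0.008648
  f(0.824124) = 0.000020
  x_4 = 0.824124 - 0.000020×(0.824124 - 0.827755)/(0.000020 - (-0.008648))
       = 0.824132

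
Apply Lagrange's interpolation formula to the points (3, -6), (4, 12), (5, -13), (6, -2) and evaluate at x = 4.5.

Lagrange interpolation formula:
P(x) = Σ yᵢ × Lᵢ(x)
where Lᵢ(x) = Π_{j≠i} (x - xⱼ)/(xᵢ - xⱼ)

L_0(4.5) = (4.5 - 4)/(3 - 4) × (4.5 - 5)/(3 - 5) × (4.5 - 6)/(3 - 6) = -0.062500
L_1(4.5) = (4.5 - 3)/(4 - 3) × (4.5 - 5)/(4 - 5) × (4.5 - 6)/(4 - 6) = 0.562500
L_2(4.5) = (4.5 - 3)/(5 - 3) × (4.5 - 4)/(5 - 4) × (4.5 - 6)/(5 - 6) = 0.562500
L_3(4.5) = (4.5 - 3)/(6 - 3) × (4.5 - 4)/(6 - 4) × (4.5 - 5)/(6 - 5) = -0.062500

P(4.5) = (-6)×L_0(4.5) + 12×L_1(4.5) + (-13)×L_2(4.5) + (-2)×L_3(4.5)
P(4.5) = -0.062500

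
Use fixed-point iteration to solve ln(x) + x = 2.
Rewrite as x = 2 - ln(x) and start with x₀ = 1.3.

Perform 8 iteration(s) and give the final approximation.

Equation: ln(x) + x = 2
Fixed-point form: x = 2 - ln(x)
x₀ = 1.3

x_1 = g(1.300000) = 1.737636
x_2 = g(1.737636) = 1.447475
x_3 = g(1.447475) = 1.630180
x_4 = g(1.630180) = 1.511310
x_5 = g(1.511310) = 1.587023
x_6 = g(1.587023) = 1.538140
x_7 = g(1.538140) = 1.569426
x_8 = g(1.569426) = 1.549290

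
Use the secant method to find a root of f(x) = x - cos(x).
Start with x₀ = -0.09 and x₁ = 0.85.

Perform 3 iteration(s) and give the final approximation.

f(x) = x - cos(x)
x₀ = -0.09, x₁ = 0.85

Secant formula: x_{n+1} = x_n - f(x_n)(x_n - x_{n-1})/(f(x_n) - f(x_{n-1}))

Iteration 1:
  f(-0.090000) = -1.085953
  f(0.850000) = 0.190017
  x_2 = 0.850000 - 0.190017×(0.850000 - (-0.090000))/(0.190017 - (-1.085953))
       = 0.710016
Iteration 2:
  f(0.850000) = 0.190017
  f(0.710016) = -0.048336
  x_3 = 0.710016 - (-0.048336)×(0.710016 - 0.850000)/(-0.048336 - 0.190017)
       = 0.738403
Iteration 3:
  f(0.710016) = -0.048336
  f(0.738403) = -0.001141
  x_4 = 0.738403 - (-0.001141)×(0.738403 - 0.710016)/(-0.001141 - (-0.048336))
       = 0.739090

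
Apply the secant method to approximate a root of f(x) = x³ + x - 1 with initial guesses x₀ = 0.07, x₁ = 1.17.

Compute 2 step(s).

f(x) = x³ + x - 1
x₀ = 0.07, x₁ = 1.17

Secant formula: x_{n+1} = x_n - f(x_n)(x_n - x_{n-1})/(f(x_n) - f(x_{n-1}))

Iteration 1:
  f(0.070000) = -0.929657
  f(1.170000) = 1.771613
  x_2 = 1.170000 - 1.771613×(1.170000 - 0.070000)/(1.771613 - (-0.929657))
       = 0.448571
Iteration 2:
  f(1.170000) = 1.771613
  f(0.448571) = -0.461169
  x_3 = 0.448571 - (-0.461169)×(0.448571 - 1.170000)/(-0.461169 - 1.771613)
       = 0.597578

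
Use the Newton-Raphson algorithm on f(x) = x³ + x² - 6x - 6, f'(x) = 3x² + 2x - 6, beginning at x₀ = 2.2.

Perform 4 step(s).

f(x) = x³ + x² - 6x - 6
f'(x) = 3x² + 2x - 6
x₀ = 2.2

Newton-Raphson formula: x_{n+1} = x_n - f(x_n)/f'(x_n)

Iteration 1:
  f(2.200000) = -3.712000
  f'(2.200000) = 12.920000
  x_1 = 2.200000 - (-3.712000)/12.920000 = 2.487307
Iteration 2:
  f(2.487307) = 0.651058
  f'(2.487307) = 17.534694
  x_2 = 2.487307 - 0.651058/17.534694 = 2.450177
Iteration 3:
  f(2.450177) = 0.011615
  f'(2.450177) = 16.910453
  x_3 = 2.450177 - 0.011615/16.910453 = 2.449490
Iteration 4:
  f(2.449490) = 0.000004
  f'(2.449490) = 16.898983
  x_4 = 2.449490 - 0.000004/16.898983 = 2.449490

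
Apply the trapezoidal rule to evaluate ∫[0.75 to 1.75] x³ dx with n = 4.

f(x) = x³
a = 0.75, b = 1.75, n = 4
h = (b - a)/n = 0.250000

Trapezoidal rule: (h/2)[f(x₀) + 2f(x₁) + 2f(x₂) + ... + f(xₙ)]

x_0 = 0.7500, f(x_0) = 0.421875, coefficient = 1
x_1 = 1.0000, f(x_1) = 1.000000, coefficient = 2
x_2 = 1.2500, f(x_2) = 1.953125, coefficient = 2
x_3 = 1.5000, f(x_3) = 3.375000, coefficient = 2
x_4 = 1.7500, f(x_4) = 5.359375, coefficient = 1

I ≈ (0.250000/2) × 18.437500 = 2.304688
Exact value: 2.265625
Error: 0.039062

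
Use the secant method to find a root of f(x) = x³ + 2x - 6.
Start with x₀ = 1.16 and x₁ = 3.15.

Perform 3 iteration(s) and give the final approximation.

f(x) = x³ + 2x - 6
x₀ = 1.16, x₁ = 3.15

Secant formula: x_{n+1} = x_n - f(x_n)(x_n - x_{n-1})/(f(x_n) - f(x_{n-1}))

Iteration 1:
  f(1.160000) = -2.119104
  f(3.150000) = 31.555875
  x_2 = 3.150000 - 31.555875×(3.150000 - 1.160000)/(31.555875 - (-2.119104))
       = 1.285227
Iteration 2:
  f(3.150000) = 31.555875
  f(1.285227) = -1.306597
  x_3 = 1.285227 - (-1.306597)×(1.285227 - 3.150000)/(-1.306597 - 31.555875)
       = 1.359370
Iteration 3:
  f(1.285227) = -1.306597
  f(1.359370) = -0.769302
  x_4 = 1.359370 - (-0.769302)×(1.359370 - 1.285227)/(-0.769302 - (-1.306597))
       = 1.465527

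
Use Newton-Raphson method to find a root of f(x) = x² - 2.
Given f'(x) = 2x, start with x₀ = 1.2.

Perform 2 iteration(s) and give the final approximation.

f(x) = x² - 2
f'(x) = 2x
x₀ = 1.2

Newton-Raphson formula: x_{n+1} = x_n - f(x_n)/f'(x_n)

Iteration 1:
  f(1.200000) = -0.560000
  f'(1.200000) = 2.400000
  x_1 = 1.200000 - (-0.560000)/2.400000 = 1.433333
Iteration 2:
  f(1.433333) = 0.054444
  f'(1.433333) = 2.866667
  x_2 = 1.433333 - 0.054444/2.866667 = 1.414341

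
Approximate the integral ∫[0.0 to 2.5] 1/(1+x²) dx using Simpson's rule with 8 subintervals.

f(x) = 1/(1+x²)
a = 0.0, b = 2.5, n = 8
h = (b - a)/n = 0.312500

Simpson's rule: (h/3)[f(x₀) + 4f(x₁) + 2f(x₂) + ... + f(xₙ)]

x_0 = 0.0000, f(x_0) = 1.000000, coefficient = 1
x_1 = 0.3125, f(x_1) = 0.911032, coefficient = 4
x_2 = 0.6250, f(x_2) = 0.719101, coefficient = 2
x_3 = 0.9375, f(x_3) = 0.532225, coefficient = 4
x_4 = 1.2500, f(x_4) = 0.390244, coefficient = 2
x_5 = 1.5625, f(x_5) = 0.290579, coefficient = 4
x_6 = 1.8750, f(x_6) = 0.221453, coefficient = 2
x_7 = 2.1875, f(x_7) = 0.172856, coefficient = 4
x_8 = 2.5000, f(x_8) = 0.137931, coefficient = 1

I ≈ (0.312500/3) × 11.426294 = 1.190239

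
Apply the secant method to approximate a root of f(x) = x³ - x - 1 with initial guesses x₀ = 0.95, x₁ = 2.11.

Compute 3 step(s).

f(x) = x³ - x - 1
x₀ = 0.95, x₁ = 2.11

Secant formula: x_{n+1} = x_n - f(x_n)(x_n - x_{n-1})/(f(x_n) - f(x_{n-1}))

Iteration 1:
  f(0.950000) = -1.092625
  f(2.110000) = 6.283931
  x_2 = 2.110000 - 6.283931×(2.110000 - 0.950000)/(6.283931 - (-1.092625))
       = 1.121821
Iteration 2:
  f(2.110000) = 6.283931
  f(1.121821) = -0.710030
  x_3 = 1.121821 - (-0.710030)×(1.121821 - 2.110000)/(-0.710030 - 6.283931)
       = 1.222141
Iteration 3:
  f(1.121821) = -0.710030
  f(1.222141) = -0.396716
  x_4 = 1.222141 - (-0.396716)×(1.222141 - 1.121821)/(-0.396716 - (-0.710030))
       = 1.349166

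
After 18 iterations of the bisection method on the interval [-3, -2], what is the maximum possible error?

Bisection error bound: |error| ≤ (b-a)/2^n
|error| ≤ (-2 - (-3))/2^18 = 1/2^18
|error| ≤ 0.0000038147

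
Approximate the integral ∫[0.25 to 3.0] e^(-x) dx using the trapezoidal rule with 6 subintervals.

f(x) = e^(-x)
a = 0.25, b = 3.0, n = 6
h = (b - a)/n = 0.458333

Trapezoidal rule: (h/2)[f(x₀) + 2f(x₁) + 2f(x₂) + ... + f(xₙ)]

x_0 = 0.2500, f(x_0) = 0.778801, coefficient = 1
x_1 = 0.7083, f(x_1) = 0.492464, coefficient = 2
x_2 = 1.1667, f(x_2) = 0.311403, coefficient = 2
x_3 = 1.6250, f(x_3) = 0.196912, coefficient = 2
x_4 = 2.0833, f(x_4) = 0.124514, coefficient = 2
x_5 = 2.5417, f(x_5) = 0.078735, coefficient = 2
x_6 = 3.0000, f(x_6) = 0.049787, coefficient = 1

I ≈ (0.458333/2) × 3.236645 = 0.741731
Exact value: 0.729014
Error: 0.012717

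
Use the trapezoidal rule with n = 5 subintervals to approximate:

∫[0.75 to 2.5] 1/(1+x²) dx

f(x) = 1/(1+x²)
a = 0.75, b = 2.5, n = 5
h = (b - a)/n = 0.350000

Trapezoidal rule: (h/2)[f(x₀) + 2f(x₁) + 2f(x₂) + ... + f(xₙ)]

x_0 = 0.7500, f(x_0) = 0.640000, coefficient = 1
x_1 = 1.1000, f(x_1) = 0.452489, coefficient = 2
x_2 = 1.4500, f(x_2) = 0.322321, coefficient = 2
x_3 = 1.8000, f(x_3) = 0.235849, coefficient = 2
x_4 = 2.1500, f(x_4) = 0.177857, coefficient = 2
x_5 = 2.5000, f(x_5) = 0.137931, coefficient = 1

I ≈ (0.350000/2) × 3.154962 = 0.552118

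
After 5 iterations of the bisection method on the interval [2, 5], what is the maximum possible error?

Bisection error bound: |error| ≤ (b-a)/2^n
|error| ≤ (5 - 2)/2^5 = 3/2^5
|error| ≤ 0.0937500000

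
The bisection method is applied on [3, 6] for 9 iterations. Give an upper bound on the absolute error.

Bisection error bound: |error| ≤ (b-a)/2^n
|error| ≤ (6 - 3)/2^9 = 3/2^9
|error| ≤ 0.0058593750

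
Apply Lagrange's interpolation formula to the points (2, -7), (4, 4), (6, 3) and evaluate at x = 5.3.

Lagrange interpolation formula:
P(x) = Σ yᵢ × Lᵢ(x)
where Lᵢ(x) = Π_{j≠i} (x - xⱼ)/(xᵢ - xⱼ)

L_0(5.3) = (5.3 - 4)/(2 - 4) × (5.3 - 6)/(2 - 6) = -0.113750
L_1(5.3) = (5.3 - 2)/(4 - 2) × (5.3 - 6)/(4 - 6) = 0.577500
L_2(5.3) = (5.3 - 2)/(6 - 2) × (5.3 - 4)/(6 - 4) = 0.536250

P(5.3) = (-7)×L_0(5.3) + 4×L_1(5.3) + 3×L_2(5.3)
P(5.3) = 4.715000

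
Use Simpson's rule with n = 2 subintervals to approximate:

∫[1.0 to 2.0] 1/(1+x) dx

f(x) = 1/(1+x)
a = 1.0, b = 2.0, n = 2
h = (b - a)/n = 0.500000

Simpson's rule: (h/3)[f(x₀) + 4f(x₁) + 2f(x₂) + ... + f(xₙ)]

x_0 = 1.0000, f(x_0) = 0.500000, coefficient = 1
x_1 = 1.5000, f(x_1) = 0.400000, coefficient = 4
x_2 = 2.0000, f(x_2) = 0.333333, coefficient = 1

I ≈ (0.500000/3) × 2.433333 = 0.405556
Exact value: 0.405465
Error: 0.000090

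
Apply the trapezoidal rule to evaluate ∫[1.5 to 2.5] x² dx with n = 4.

f(x) = x²
a = 1.5, b = 2.5, n = 4
h = (b - a)/n = 0.250000

Trapezoidal rule: (h/2)[f(x₀) + 2f(x₁) + 2f(x₂) + ... + f(xₙ)]

x_0 = 1.5000, f(x_0) = 2.250000, coefficient = 1
x_1 = 1.7500, f(x_1) = 3.062500, coefficient = 2
x_2 = 2.0000, f(x_2) = 4.000000, coefficient = 2
x_3 = 2.2500, f(x_3) = 5.062500, coefficient = 2
x_4 = 2.5000, f(x_4) = 6.250000, coefficient = 1

I ≈ (0.250000/2) × 32.750000 = 4.093750
Exact value: 4.083333
Error: 0.010417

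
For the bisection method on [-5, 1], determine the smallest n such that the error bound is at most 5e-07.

We need (b-a)/2^n ≤ 5e-07
(1 - (-5))/2^n ≤ 5e-07
6/2^n ≤ 5e-07
2^n ≥ 12000000
n ≥ log₂(12000000) = 23.52
n ≥ 24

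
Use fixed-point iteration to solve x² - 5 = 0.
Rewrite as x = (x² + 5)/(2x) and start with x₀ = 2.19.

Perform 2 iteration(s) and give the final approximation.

Equation: x² - 5 = 0
Fixed-point form: x = (x² + 5)/(2x)
x₀ = 2.19

x_1 = g(2.190000) = 2.236553
x_2 = g(2.236553) = 2.236068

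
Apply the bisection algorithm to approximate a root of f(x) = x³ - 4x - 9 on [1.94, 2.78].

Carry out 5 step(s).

f(x) = x³ - 4x - 9
Initial interval: [1.94, 2.78]

Iteration 1:
  c_1 = (1.940000 + 2.780000)/2 = 2.360000
  f(c_1) = f(2.360000) = -5.295744
  f(a) × f(c) ≥ 0, new interval: [2.360000, 2.780000]
Iteration 2:
  c_2 = (2.360000 + 2.780000)/2 = 2.570000
  f(c_2) = f(2.570000) = -2.305407
  f(a) × f(c) ≥ 0, new interval: [2.570000, 2.780000]
Iteration 3:
  c_3 = (2.570000 + 2.780000)/2 = 2.675000
  f(c_3) = f(2.675000) = -0.558703
  f(a) × f(c) ≥ 0, new interval: [2.675000, 2.780000]
Iteration 4:
  c_4 = (2.675000 + 2.780000)/2 = 2.727500
  f(c_4) = f(2.727500) = 0.380571
  f(a) × f(c) < 0, new interval: [2.675000, 2.727500]
Iteration 5:
  c_5 = (2.675000 + 2.727500)/2 = 2.701250
  f(c_5) = f(2.701250) = -0.094650
  f(a) × f(c) ≥ 0, new interval: [2.701250, 2.727500]

After 5 iteration(s), the approximation is c_5 = 2.701250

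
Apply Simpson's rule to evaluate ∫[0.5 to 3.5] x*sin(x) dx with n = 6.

f(x) = x*sin(x)
a = 0.5, b = 3.5, n = 6
h = (b - a)/n = 0.500000

Simpson's rule: (h/3)[f(x₀) + 4f(x₁) + 2f(x₂) + ... + f(xₙ)]

x_0 = 0.5000, f(x_0) = 0.239713, coefficient = 1
x_1 = 1.0000, f(x_1) = 0.841471, coefficient = 4
x_2 = 1.5000, f(x_2) = 1.496242, coefficient = 2
x_3 = 2.0000, f(x_3) = 1.818595, coefficient = 4
x_4 = 2.5000, f(x_4) = 1.496180, coefficient = 2
x_5 = 3.0000, f(x_5) = 0.423360, coefficient = 4
x_6 = 3.5000, f(x_6) = -1.227741, coefficient = 1

I ≈ (0.500000/3) × 17.330521 = 2.888420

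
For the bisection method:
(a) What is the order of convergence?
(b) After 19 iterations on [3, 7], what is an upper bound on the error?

(a) Bisection has linear (order 1) convergence; the error is halved each step.

(b) Error bound = (b-a)/2^n = (7 - 3)/2^{19}
    = 4/2^{19}

(a) 1 (linear); (b) error ≤ 7.63e-06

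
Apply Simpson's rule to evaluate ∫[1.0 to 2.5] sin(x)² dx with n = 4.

f(x) = sin(x)²
a = 1.0, b = 2.5, n = 4
h = (b - a)/n = 0.375000

Simpson's rule: (h/3)[f(x₀) + 4f(x₁) + 2f(x₂) + ... + f(xₙ)]

x_0 = 1.0000, f(x_0) = 0.708073, coefficient = 1
x_1 = 1.3750, f(x_1) = 0.962151, coefficient = 4
x_2 = 1.7500, f(x_2) = 0.968228, coefficient = 2
x_3 = 2.1250, f(x_3) = 0.723044, coefficient = 4
x_4 = 2.5000, f(x_4) = 0.358169, coefficient = 1

I ≈ (0.375000/3) × 9.743479 = 1.217935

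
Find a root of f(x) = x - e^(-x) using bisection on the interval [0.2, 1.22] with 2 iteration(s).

f(x) = x - e^(-x)
Initial interval: [0.2, 1.22]

Iteration 1:
  c_1 = (0.200000 + 1.220000)/2 = 0.710000
  f(c_1) = f(0.710000) = 0.218356
  f(a) × f(c) < 0, new interval: [0.200000, 0.710000]
Iteration 2:
  c_2 = (0.200000 + 0.710000)/2 = 0.455000
  f(c_2) = f(0.455000) = -0.179448
  f(a) × f(c) ≥ 0, new interval: [0.455000, 0.710000]

After 2 iteration(s), the approximation is c_2 = 0.455000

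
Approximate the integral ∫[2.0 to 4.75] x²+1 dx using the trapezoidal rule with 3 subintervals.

f(x) = x²+1
a = 2.0, b = 4.75, n = 3
h = (b - a)/n = 0.916667

Trapezoidal rule: (h/2)[f(x₀) + 2f(x₁) + 2f(x₂) + ... + f(xₙ)]

x_0 = 2.0000, f(x_0) = 5.000000, coefficient = 1
x_1 = 2.9167, f(x_1) = 9.506944, coefficient = 2
x_2 = 3.8333, f(x_2) = 15.694444, coefficient = 2
x_3 = 4.7500, f(x_3) = 23.562500, coefficient = 1

I ≈ (0.916667/2) × 78.965278 = 36.192419
Exact value: 35.807292
Error: 0.385127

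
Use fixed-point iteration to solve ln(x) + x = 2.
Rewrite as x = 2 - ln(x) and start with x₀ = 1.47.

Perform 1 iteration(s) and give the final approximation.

Equation: ln(x) + x = 2
Fixed-point form: x = 2 - ln(x)
x₀ = 1.47

x_1 = g(1.470000) = 1.614738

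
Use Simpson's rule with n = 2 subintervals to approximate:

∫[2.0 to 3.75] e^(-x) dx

f(x) = e^(-x)
a = 2.0, b = 3.75, n = 2
h = (b - a)/n = 0.875000

Simpson's rule: (h/3)[f(x₀) + 4f(x₁) + 2f(x₂) + ... + f(xₙ)]

x_0 = 2.0000, f(x_0) = 0.135335, coefficient = 1
x_1 = 2.8750, f(x_1) = 0.056416, coefficient = 4
x_2 = 3.7500, f(x_2) = 0.023518, coefficient = 1

I ≈ (0.875000/3) × 0.384518 = 0.112151
Exact value: 0.111818
Error: 0.000333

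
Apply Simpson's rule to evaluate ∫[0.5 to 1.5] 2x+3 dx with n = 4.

f(x) = 2x+3
a = 0.5, b = 1.5, n = 4
h = (b - a)/n = 0.250000

Simpson's rule: (h/3)[f(x₀) + 4f(x₁) + 2f(x₂) + ... + f(xₙ)]

x_0 = 0.5000, f(x_0) = 4.000000, coefficient = 1
x_1 = 0.7500, f(x_1) = 4.500000, coefficient = 4
x_2 = 1.0000, f(x_2) = 5.000000, coefficient = 2
x_3 = 1.2500, f(x_3) = 5.500000, coefficient = 4
x_4 = 1.5000, f(x_4) = 6.000000, coefficient = 1

I ≈ (0.250000/3) × 60.000000 = 5.000000
Exact value: 5.000000
Error: 0.000000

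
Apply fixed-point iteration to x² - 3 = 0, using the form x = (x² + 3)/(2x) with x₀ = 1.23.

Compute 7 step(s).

Equation: x² - 3 = 0
Fixed-point form: x = (x² + 3)/(2x)
x₀ = 1.23

x_1 = g(1.230000) = 1.834512
x_2 = g(1.834512) = 1.734912
x_3 = g(1.734912) = 1.732053
x_4 = g(1.732053) = 1.732051
x_5 = g(1.732051) = 1.732051
x_6 = g(1.732051) = 1.732051
x_7 = g(1.732051) = 1.732051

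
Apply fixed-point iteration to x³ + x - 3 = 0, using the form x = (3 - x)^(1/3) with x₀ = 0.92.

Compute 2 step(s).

Equation: x³ + x - 3 = 0
Fixed-point form: x = (3 - x)^(1/3)
x₀ = 0.92

x_1 = g(0.920000) = 1.276501
x_2 = g(1.276501) = 1.198957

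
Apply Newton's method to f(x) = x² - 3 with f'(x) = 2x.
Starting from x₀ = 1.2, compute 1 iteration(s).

f(x) = x² - 3
f'(x) = 2x
x₀ = 1.2

Newton-Raphson formula: x_{n+1} = x_n - f(x_n)/f'(x_n)

Iteration 1:
  f(1.200000) = -1.560000
  f'(1.200000) = 2.400000
  x_1 = 1.200000 - (-1.560000)/2.400000 = 1.850000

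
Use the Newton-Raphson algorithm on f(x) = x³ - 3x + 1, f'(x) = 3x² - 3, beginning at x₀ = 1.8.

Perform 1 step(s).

f(x) = x³ - 3x + 1
f'(x) = 3x² - 3
x₀ = 1.8

Newton-Raphson formula: x_{n+1} = x_n - f(x_n)/f'(x_n)

Iteration 1:
  f(1.800000) = 1.432000
  f'(1.800000) = 6.720000
  x_1 = 1.800000 - 1.432000/6.720000 = 1.586905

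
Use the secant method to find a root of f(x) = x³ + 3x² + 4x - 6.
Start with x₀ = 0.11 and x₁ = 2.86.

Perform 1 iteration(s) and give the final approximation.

f(x) = x³ + 3x² + 4x - 6
x₀ = 0.11, x₁ = 2.86

Secant formula: x_{n+1} = x_n - f(x_n)(x_n - x_{n-1})/(f(x_n) - f(x_{n-1}))

Iteration 1:
  f(0.110000) = -5.522369
  f(2.860000) = 53.372456
  x_2 = 2.860000 - 53.372456×(2.860000 - 0.110000)/(53.372456 - (-5.522369))
       = 0.367858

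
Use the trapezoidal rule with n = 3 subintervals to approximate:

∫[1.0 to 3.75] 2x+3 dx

f(x) = 2x+3
a = 1.0, b = 3.75, n = 3
h = (b - a)/n = 0.916667

Trapezoidal rule: (h/2)[f(x₀) + 2f(x₁) + 2f(x₂) + ... + f(xₙ)]

x_0 = 1.0000, f(x_0) = 5.000000, coefficient = 1
x_1 = 1.9167, f(x_1) = 6.833333, coefficient = 2
x_2 = 2.8333, f(x_2) = 8.666667, coefficient = 2
x_3 = 3.7500, f(x_3) = 10.500000, coefficient = 1

I ≈ (0.916667/2) × 46.500000 = 21.312500
Exact value: 21.312500
Error: 0.000000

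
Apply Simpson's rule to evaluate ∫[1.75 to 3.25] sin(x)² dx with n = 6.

f(x) = sin(x)²
a = 1.75, b = 3.25, n = 6
h = (b - a)/n = 0.250000

Simpson's rule: (h/3)[f(x₀) + 4f(x₁) + 2f(x₂) + ... + f(xₙ)]

x_0 = 1.7500, f(x_0) = 0.968228, coefficient = 1
x_1 = 2.0000, f(x_1) = 0.826822, coefficient = 4
x_2 = 2.2500, f(x_2) = 0.605398, coefficient = 2
x_3 = 2.5000, f(x_3) = 0.358169, coefficient = 4
x_4 = 2.7500, f(x_4) = 0.145665, coefficient = 2
x_5 = 3.0000, f(x_5) = 0.019915, coefficient = 4
x_6 = 3.2500, f(x_6) = 0.011706, coefficient = 1

I ≈ (0.250000/3) × 7.301683 = 0.608474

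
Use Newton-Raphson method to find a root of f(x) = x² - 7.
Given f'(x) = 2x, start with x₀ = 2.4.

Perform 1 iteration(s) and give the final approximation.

f(x) = x² - 7
f'(x) = 2x
x₀ = 2.4

Newton-Raphson formula: x_{n+1} = x_n - f(x_n)/f'(x_n)

Iteration 1:
  f(2.400000) = -1.240000
  f'(2.400000) = 4.800000
  x_1 = 2.400000 - (-1.240000)/4.800000 = 2.658333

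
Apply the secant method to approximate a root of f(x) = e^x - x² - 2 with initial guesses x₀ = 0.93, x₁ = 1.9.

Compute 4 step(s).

f(x) = e^x - x² - 2
x₀ = 0.93, x₁ = 1.9

Secant formula: x_{n+1} = x_n - f(x_n)(x_n - x_{n-1})/(f(x_n) - f(x_{n-1}))

Iteration 1:
  f(0.930000) = -0.330391
  f(1.900000) = 1.075894
  x_2 = 1.900000 - 1.075894×(1.900000 - 0.930000)/(1.075894 - (-0.330391))
       = 1.157891
Iteration 2:
  f(1.900000) = 1.075894
  f(1.157891) = -0.157499
  x_3 = 1.157891 - (-0.157499)×(1.157891 - 1.900000)/(-0.157499 - 1.075894)
       = 1.252655
Iteration 3:
  f(1.157891) = -0.157499
  f(1.252655) = -0.069523
  x_4 = 1.252655 - (-0.069523)×(1.252655 - 1.157891)/(-0.069523 - (-0.157499))
       = 1.327541
Iteration 4:
  f(1.252655) = -0.069523
  f(1.327541) = 0.009392
  x_5 = 1.327541 - 0.009392×(1.327541 - 1.252655)/(0.009392 - (-0.069523))
       = 1.318628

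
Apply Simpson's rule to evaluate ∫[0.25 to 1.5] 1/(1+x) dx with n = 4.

f(x) = 1/(1+x)
a = 0.25, b = 1.5, n = 4
h = (b - a)/n = 0.312500

Simpson's rule: (h/3)[f(x₀) + 4f(x₁) + 2f(x₂) + ... + f(xₙ)]

x_0 = 0.2500, f(x_0) = 0.800000, coefficient = 1
x_1 = 0.5625, f(x_1) = 0.640000, coefficient = 4
x_2 = 0.8750, f(x_2) = 0.533333, coefficient = 2
x_3 = 1.1875, f(x_3) = 0.457143, coefficient = 4
x_4 = 1.5000, f(x_4) = 0.400000, coefficient = 1

I ≈ (0.312500/3) × 6.655238 = 0.693254
Exact value: 0.693147
Error: 0.000107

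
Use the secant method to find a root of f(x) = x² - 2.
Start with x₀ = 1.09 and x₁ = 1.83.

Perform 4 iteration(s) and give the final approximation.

f(x) = x² - 2
x₀ = 1.09, x₁ = 1.83

Secant formula: x_{n+1} = x_n - f(x_n)(x_n - x_{n-1})/(f(x_n) - f(x_{n-1}))

Iteration 1:
  f(1.090000) = -0.811900
  f(1.830000) = 1.348900
  x_2 = 1.830000 - 1.348900×(1.830000 - 1.090000)/(1.348900 - (-0.811900))
       = 1.368048
Iteration 2:
  f(1.830000) = 1.348900
  f(1.368048) = -0.128445
  x_3 = 1.368048 - (-0.128445)×(1.368048 - 1.830000)/(-0.128445 - 1.348900)
       = 1.408211
Iteration 3:
  f(1.368048) = -0.128445
  f(1.408211) = -0.016941
  x_4 = 1.408211 - (-0.016941)×(1.408211 - 1.368048)/(-0.016941 - (-0.128445))
       = 1.414313
Iteration 4:
  f(1.408211) = -0.016941
  f(1.414313) = 0.000282
  x_5 = 1.414313 - 0.000282×(1.414313 - 1.408211)/(0.000282 - (-0.016941))
       = 1.414213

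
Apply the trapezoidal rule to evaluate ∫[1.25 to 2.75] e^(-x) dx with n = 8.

f(x) = e^(-x)
a = 1.25, b = 2.75, n = 8
h = (b - a)/n = 0.187500

Trapezoidal rule: (h/2)[f(x₀) + 2f(x₁) + 2f(x₂) + ... + f(xₙ)]

x_0 = 1.2500, f(x_0) = 0.286505, coefficient = 1
x_1 = 1.4375, f(x_1) = 0.237521, coefficient = 2
x_2 = 1.6250, f(x_2) = 0.196912, coefficient = 2
x_3 = 1.8125, f(x_3) = 0.163246, coefficient = 2
x_4 = 2.0000, f(x_4) = 0.135335, coefficient = 2
x_5 = 2.1875, f(x_5) = 0.112197, coefficient = 2
x_6 = 2.3750, f(x_6) = 0.093014, coefficient = 2
x_7 = 2.5625, f(x_7) = 0.077112, coefficient = 2
x_8 = 2.7500, f(x_8) = 0.063928, coefficient = 1

I ≈ (0.187500/2) × 2.381105 = 0.223229
Exact value: 0.222577
Error: 0.000652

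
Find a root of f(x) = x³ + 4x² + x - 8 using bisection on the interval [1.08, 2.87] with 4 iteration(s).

f(x) = x³ + 4x² + x - 8
Initial interval: [1.08, 2.87]

Iteration 1:
  c_1 = (1.080000 + 2.870000)/2 = 1.975000
  f(c_1) = f(1.975000) = 17.281234
  f(a) × f(c) < 0, new interval: [1.080000, 1.975000]
Iteration 2:
  c_2 = (1.080000 + 1.975000)/2 = 1.527500
  f(c_2) = f(1.527500) = 6.424574
  f(a) × f(c) < 0, new interval: [1.080000, 1.527500]
Iteration 3:
  c_3 = (1.080000 + 1.527500)/2 = 1.303750
  f(c_3) = f(1.303750) = 2.318874
  f(a) × f(c) < 0, new interval: [1.080000, 1.303750]
Iteration 4:
  c_4 = (1.080000 + 1.303750)/2 = 1.191875
  f(c_4) = f(1.191875) = 0.567276
  f(a) × f(c) < 0, new interval: [1.080000, 1.191875]

After 4 iteration(s), the approximation is c_4 = 1.191875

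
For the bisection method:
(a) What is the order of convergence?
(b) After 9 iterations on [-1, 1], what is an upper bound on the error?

(a) Bisection has linear (order 1) convergence; the error is halved each step.

(b) Error bound = (b-a)/2^n = (1 - (-1))/2^{9}
    = 2/2^{9}

(a) 1 (linear); (b) error ≤ 3.91e-03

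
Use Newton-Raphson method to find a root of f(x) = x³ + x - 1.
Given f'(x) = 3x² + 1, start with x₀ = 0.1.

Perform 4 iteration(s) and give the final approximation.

f(x) = x³ + x - 1
f'(x) = 3x² + 1
x₀ = 0.1

Newton-Raphson formula: x_{n+1} = x_n - f(x_n)/f'(x_n)

Iteration 1:
  f(0.100000) = -0.899000
  f'(0.100000) = 1.030000
  x_1 = 0.100000 - (-0.899000)/1.030000 = 0.972816
Iteration 2:
  f(0.972816) = 0.893459
  f'(0.972816) = 3.839110
  x_2 = 0.972816 - 0.893459/3.839110 = 0.740090
Iteration 3:
  f(0.740090) = 0.145462
  f'(0.740090) = 2.643200
  x_3 = 0.740090 - 0.145462/2.643200 = 0.685058
Iteration 4:
  f(0.685058) = 0.006558
  f'(0.685058) = 2.407911
  x_4 = 0.685058 - 0.006558/2.407911 = 0.682334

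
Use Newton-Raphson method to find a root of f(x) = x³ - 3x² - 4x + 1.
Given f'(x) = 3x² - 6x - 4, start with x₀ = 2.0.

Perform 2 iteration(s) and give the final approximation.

f(x) = x³ - 3x² - 4x + 1
f'(x) = 3x² - 6x - 4
x₀ = 2.0

Newton-Raphson formula: x_{n+1} = x_n - f(x_n)/f'(x_n)

Iteration 1:
  f(2.000000) = -11.000000
  f'(2.000000) = -4.000000
  x_1 = 2.000000 - (-11.000000)/(-4.000000) = -0.750000
Iteration 2:
  f(-0.750000) = 1.890625
  f'(-0.750000) = 2.187500
  x_2 = -0.750000 - 1.890625/2.187500 = -1.614286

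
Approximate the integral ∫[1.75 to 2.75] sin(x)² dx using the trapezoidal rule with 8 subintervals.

f(x) = sin(x)²
a = 1.75, b = 2.75, n = 8
h = (b - a)/n = 0.125000

Trapezoidal rule: (h/2)[f(x₀) + 2f(x₁) + 2f(x₂) + ... + f(xₙ)]

x_0 = 1.7500, f(x_0) = 0.968228, coefficient = 1
x_1 = 1.8750, f(x_1) = 0.910280, coefficient = 2
x_2 = 2.0000, f(x_2) = 0.826822, coefficient = 2
x_3 = 2.1250, f(x_3) = 0.723044, coefficient = 2
x_4 = 2.2500, f(x_4) = 0.605398, coefficient = 2
x_5 = 2.3750, f(x_5) = 0.481199, coefficient = 2
x_6 = 2.5000, f(x_6) = 0.358169, coefficient = 2
x_7 = 2.6250, f(x_7) = 0.243957, coefficient = 2
x_8 = 2.7500, f(x_8) = 0.145665, coefficient = 1

I ≈ (0.125000/2) × 9.411630 = 0.588227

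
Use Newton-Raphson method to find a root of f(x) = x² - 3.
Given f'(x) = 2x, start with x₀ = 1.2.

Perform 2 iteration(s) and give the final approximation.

f(x) = x² - 3
f'(x) = 2x
x₀ = 1.2

Newton-Raphson formula: x_{n+1} = x_n - f(x_n)/f'(x_n)

Iteration 1:
  f(1.200000) = -1.560000
  f'(1.200000) = 2.400000
  x_1 = 1.200000 - (-1.560000)/2.400000 = 1.850000
Iteration 2:
  f(1.850000) = 0.422500
  f'(1.850000) = 3.700000
  x_2 = 1.850000 - 0.422500/3.700000 = 1.735811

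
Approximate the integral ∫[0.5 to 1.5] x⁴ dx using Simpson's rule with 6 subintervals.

f(x) = x⁴
a = 0.5, b = 1.5, n = 6
h = (b - a)/n = 0.166667

Simpson's rule: (h/3)[f(x₀) + 4f(x₁) + 2f(x₂) + ... + f(xₙ)]

x_0 = 0.5000, f(x_0) = 0.062500, coefficient = 1
x_1 = 0.6667, f(x_1) = 0.197531, coefficient = 4
x_2 = 0.8333, f(x_2) = 0.482253, coefficient = 2
x_3 = 1.0000, f(x_3) = 1.000000, coefficient = 4
x_4 = 1.1667, f(x_4) = 1.852623, coefficient = 2
x_5 = 1.3333, f(x_5) = 3.160494, coefficient = 4
x_6 = 1.5000, f(x_6) = 5.062500, coefficient = 1

I ≈ (0.166667/3) × 27.226852 = 1.512603
Exact value: 1.512500
Error: 0.000103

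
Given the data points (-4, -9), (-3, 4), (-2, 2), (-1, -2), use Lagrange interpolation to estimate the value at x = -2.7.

Lagrange interpolation formula:
P(x) = Σ yᵢ × Lᵢ(x)
where Lᵢ(x) = Π_{j≠i} (x - xⱼ)/(xᵢ - xⱼ)

L_0(-2.7) = (-2.7 - (-3))/(-4 - (-3)) × (-2.7 - (-2))/(-4 - (-2)) × (-2.7 - (-1))/(-4 - (-1)) = -0.059500
L_1(-2.7) = (-2.7 - (-4))/(-3 - (-4)) × (-2.7 - (-2))/(-3 - (-2)) × (-2.7 - (-1))/(-3 - (-1)) = 0.773500
L_2(-2.7) = (-2.7 - (-4))/(-2 - (-4)) × (-2.7 - (-3))/(-2 - (-3)) × (-2.7 - (-1))/(-2 - (-1)) = 0.331500
L_3(-2.7) = (-2.7 - (-4))/(-1 - (-4)) × (-2.7 - (-3))/(-1 - (-3)) × (-2.7 - (-2))/(-1 - (-2)) = -0.045500

P(-2.7) = (-9)×L_0(-2.7) + 4×L_1(-2.7) + 2×L_2(-2.7) + (-2)×L_3(-2.7)
P(-2.7) = 4.383500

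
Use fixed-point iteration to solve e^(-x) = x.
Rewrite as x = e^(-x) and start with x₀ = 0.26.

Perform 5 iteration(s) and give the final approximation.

Equation: e^(-x) = x
Fixed-point form: x = e^(-x)
x₀ = 0.26

x_1 = g(0.260000) = 0.771052
x_2 = g(0.771052) = 0.462526
x_3 = g(0.462526) = 0.629691
x_4 = g(0.629691) = 0.532757
x_5 = g(0.532757) = 0.586985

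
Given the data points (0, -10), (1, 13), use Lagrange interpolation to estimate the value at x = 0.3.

Lagrange interpolation formula:
P(x) = Σ yᵢ × Lᵢ(x)
where Lᵢ(x) = Π_{j≠i} (x - xⱼ)/(xᵢ - xⱼ)

L_0(0.3) = (0.3 - 1)/(0 - 1) = 0.700000
L_1(0.3) = (0.3 - 0)/(1 - 0) = 0.300000

P(0.3) = (-10)×L_0(0.3) + 13×L_1(0.3)
P(0.3) = -3.100000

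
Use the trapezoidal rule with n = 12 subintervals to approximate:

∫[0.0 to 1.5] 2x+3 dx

f(x) = 2x+3
a = 0.0, b = 1.5, n = 12
h = (b - a)/n = 0.125000

Trapezoidal rule: (h/2)[f(x₀) + 2f(x₁) + 2f(x₂) + ... + f(xₙ)]

x_0 = 0.0000, f(x_0) = 3.000000, coefficient = 1
x_1 = 0.1250, f(x_1) = 3.250000, coefficient = 2
x_2 = 0.2500, f(x_2) = 3.500000, coefficient = 2
x_3 = 0.3750, f(x_3) = 3.750000, coefficient = 2
x_4 = 0.5000, f(x_4) = 4.000000, coefficient = 2
x_5 = 0.6250, f(x_5) = 4.250000, coefficient = 2
x_6 = 0.7500, f(x_6) = 4.500000, coefficient = 2
x_7 = 0.8750, f(x_7) = 4.750000, coefficient = 2
x_8 = 1.0000, f(x_8) = 5.000000, coefficient = 2
x_9 = 1.1250, f(x_9) = 5.250000, coefficient = 2
x_10 = 1.2500, f(x_10) = 5.500000, coefficient = 2
x_11 = 1.3750, f(x_11) = 5.750000, coefficient = 2
x_12 = 1.5000, f(x_12) = 6.000000, coefficient = 1

I ≈ (0.125000/2) × 108.000000 = 6.750000
Exact value: 6.750000
Error: 0.000000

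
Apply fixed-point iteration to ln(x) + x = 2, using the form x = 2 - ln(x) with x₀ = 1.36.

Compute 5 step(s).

Equation: ln(x) + x = 2
Fixed-point form: x = 2 - ln(x)
x₀ = 1.36

x_1 = g(1.360000) = 1.692515
x_2 = g(1.692515) = 1.473784
x_3 = g(1.473784) = 1.612167
x_4 = g(1.612167) = 1.522421
x_5 = g(1.522421) = 1.579698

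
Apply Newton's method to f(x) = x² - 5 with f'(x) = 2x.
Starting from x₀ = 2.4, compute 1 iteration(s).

f(x) = x² - 5
f'(x) = 2x
x₀ = 2.4

Newton-Raphson formula: x_{n+1} = x_n - f(x_n)/f'(x_n)

Iteration 1:
  f(2.400000) = 0.760000
  f'(2.400000) = 4.800000
  x_1 = 2.400000 - 0.760000/4.800000 = 2.241667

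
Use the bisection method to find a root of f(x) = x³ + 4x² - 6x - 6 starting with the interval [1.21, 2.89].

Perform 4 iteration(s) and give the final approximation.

f(x) = x³ + 4x² - 6x - 6
Initial interval: [1.21, 2.89]

Iteration 1:
  c_1 = (1.210000 + 2.890000)/2 = 2.050000
  f(c_1) = f(2.050000) = 7.125125
  f(a) × f(c) < 0, new interval: [1.210000, 2.050000]
Iteration 2:
  c_2 = (1.210000 + 2.050000)/2 = 1.630000
  f(c_2) = f(1.630000) = -0.821653
  f(a) × f(c) ≥ 0, new interval: [1.630000, 2.050000]
Iteration 3:
  c_3 = (1.630000 + 2.050000)/2 = 1.840000
  f(c_3) = f(1.840000) = 2.731904
  f(a) × f(c) < 0, new interval: [1.630000, 1.840000]
Iteration 4:
  c_4 = (1.630000 + 1.840000)/2 = 1.735000
  f(c_4) = f(1.735000) = 0.853640
  f(a) × f(c) < 0, new interval: [1.630000, 1.735000]

After 4 iteration(s), the approximation is c_4 = 1.735000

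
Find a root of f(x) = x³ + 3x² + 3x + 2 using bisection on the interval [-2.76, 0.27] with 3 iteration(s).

f(x) = x³ + 3x² + 3x + 2
Initial interval: [-2.76, 0.27]

Iteration 1:
  c_1 = (-2.760000 + 0.270000)/2 = -1.245000
  f(c_1) = f(-1.245000) = 0.985294
  f(a) × f(c) < 0, new interval: [-2.760000, -1.245000]
Iteration 2:
  c_2 = (-2.760000 + (-1.245000))/2 = -2.002500
  f(c_2) = f(-2.002500) = -0.007519
  f(a) × f(c) ≥ 0, new interval: [-2.002500, -1.245000]
Iteration 3:
  c_3 = (-2.002500 + (-1.245000))/2 = -1.623750
  f(c_3) = f(-1.623750) = 0.757321
  f(a) × f(c) < 0, new interval: [-2.002500, -1.623750]

After 3 iteration(s), the approximation is c_3 = -1.623750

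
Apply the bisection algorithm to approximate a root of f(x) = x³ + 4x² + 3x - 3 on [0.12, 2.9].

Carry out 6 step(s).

f(x) = x³ + 4x² + 3x - 3
Initial interval: [0.12, 2.9]

Iteration 1:
  c_1 = (0.120000 + 2.900000)/2 = 1.510000
  f(c_1) = f(1.510000) = 14.093351
  f(a) × f(c) < 0, new interval: [0.120000, 1.510000]
Iteration 2:
  c_2 = (0.120000 + 1.510000)/2 = 0.815000
  f(c_2) = f(0.815000) = 2.643243
  f(a) × f(c) < 0, new interval: [0.120000, 0.815000]
Iteration 3:
  c_3 = (0.120000 + 0.815000)/2 = 0.467500
  f(c_3) = f(0.467500) = -0.621100
  f(a) × f(c) ≥ 0, new interval: [0.467500, 0.815000]
Iteration 4:
  c_4 = (0.467500 + 0.815000)/2 = 0.641250
  f(c_4) = f(0.641250) = 0.832239
  f(a) × f(c) < 0, new interval: [0.467500, 0.641250]
Iteration 5:
  c_5 = (0.467500 + 0.641250)/2 = 0.554375
  f(c_5) = f(0.554375) = 0.062829
  f(a) × f(c) < 0, new interval: [0.467500, 0.554375]
Iteration 6:
  c_6 = (0.467500 + 0.554375)/2 = 0.510937
  f(c_6) = f(0.510937) = -0.289575
  f(a) × f(c) ≥ 0, new interval: [0.510937, 0.554375]

After 6 iteration(s), the approximation is c_6 = 0.510937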